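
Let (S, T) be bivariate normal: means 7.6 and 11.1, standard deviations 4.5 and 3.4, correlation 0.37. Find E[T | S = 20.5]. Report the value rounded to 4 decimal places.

14.7063

E[T | S=x] = μ_T + ρ(σ_T/σ_S)(x − μ_S) for jointly normal variables.
E[T | S=20.5] = 11.1 + (0.37)·(3.4/4.5)·(20.5 − (7.6)) = 11.1 + (0.27956)·(12.9) = 14.7063.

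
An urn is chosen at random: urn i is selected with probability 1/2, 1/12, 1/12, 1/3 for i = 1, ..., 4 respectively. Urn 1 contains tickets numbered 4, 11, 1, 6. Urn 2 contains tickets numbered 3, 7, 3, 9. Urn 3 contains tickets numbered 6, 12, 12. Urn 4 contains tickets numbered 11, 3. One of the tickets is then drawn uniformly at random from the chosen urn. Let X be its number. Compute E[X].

51/8

E[X | urn 1] = (4+11+1+6)/4 = 11/2.
E[X | urn 2] = (3+7+3+9)/4 = 11/2.
E[X | urn 3] = (6+12+12)/3 = 10.
E[X | urn 4] = (11+3)/2 = 7.
E[X] = (1/2)·(11/2) + (1/12)·(11/2) + (1/12)·(10) + (1/3)·(7) = 51/8.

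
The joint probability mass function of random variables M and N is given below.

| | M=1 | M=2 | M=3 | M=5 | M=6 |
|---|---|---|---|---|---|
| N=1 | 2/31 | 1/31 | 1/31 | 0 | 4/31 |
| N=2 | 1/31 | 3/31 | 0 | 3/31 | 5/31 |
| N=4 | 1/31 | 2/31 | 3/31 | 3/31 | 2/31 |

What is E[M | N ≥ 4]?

P(N ≥ 4) = 11/31.
Summing M·P(M=x,N=y) over the conditioning event gives 41/31.
E[M | N ≥ 4] = (41/31) / (11/31) = 41/11.

41/11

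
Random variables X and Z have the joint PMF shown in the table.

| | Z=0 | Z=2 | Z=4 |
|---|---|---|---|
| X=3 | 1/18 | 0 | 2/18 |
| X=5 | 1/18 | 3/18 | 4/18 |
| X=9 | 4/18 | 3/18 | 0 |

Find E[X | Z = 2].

P(Z = 2) = 1/3.
Σ X·P over the event = 5·(3/18) + 9·(3/18) = 7/3.
E[X | Z = 2] = (7/3) / (1/3) = 7.

7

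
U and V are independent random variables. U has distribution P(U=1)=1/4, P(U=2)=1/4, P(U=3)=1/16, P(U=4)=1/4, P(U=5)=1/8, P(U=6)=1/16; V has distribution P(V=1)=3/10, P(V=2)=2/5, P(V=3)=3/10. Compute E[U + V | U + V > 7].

P(U + V > 7) = 13/160.
Summing (U+V)·P(x,y) over outcomes with U + V > 7 gives 107/160.
E[U + V | U + V > 7] = (107/160) / (13/160) = 107/13.

107/13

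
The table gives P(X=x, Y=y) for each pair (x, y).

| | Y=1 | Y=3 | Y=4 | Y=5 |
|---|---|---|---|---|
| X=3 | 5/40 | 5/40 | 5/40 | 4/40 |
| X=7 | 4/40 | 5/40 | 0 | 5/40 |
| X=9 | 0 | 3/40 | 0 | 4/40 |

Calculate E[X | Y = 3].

P(Y = 3) = 13/40.
Σ X·P over the event = 3·(5/40) + 7·(5/40) + 9·(3/40) = 77/40.
E[X | Y = 3] = (77/40) / (13/40) = 77/13.

77/13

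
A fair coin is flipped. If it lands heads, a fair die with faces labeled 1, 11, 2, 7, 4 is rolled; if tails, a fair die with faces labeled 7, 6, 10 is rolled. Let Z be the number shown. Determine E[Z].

19/3

E[Z | heads] = (1+11+2+7+4)/5 = 5.
E[Z | tails] = (7+6+10)/3 = 23/3.
E[Z] = (1/2)·(5) + (1/2)·(23/3) = 19/3.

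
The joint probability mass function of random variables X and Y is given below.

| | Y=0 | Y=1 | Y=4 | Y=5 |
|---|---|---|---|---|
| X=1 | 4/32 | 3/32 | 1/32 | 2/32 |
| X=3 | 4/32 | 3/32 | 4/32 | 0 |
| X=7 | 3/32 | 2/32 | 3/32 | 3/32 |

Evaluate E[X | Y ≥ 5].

23/5

P(Y ≥ 5) = 5/32.
Σ X·P over the event = 1·(2/32) + 7·(3/32) = 23/32.
E[X | Y ≥ 5] = (23/32) / (5/32) = 23/5.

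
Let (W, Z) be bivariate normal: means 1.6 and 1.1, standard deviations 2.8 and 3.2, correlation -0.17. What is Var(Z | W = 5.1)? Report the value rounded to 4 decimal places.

The conditional variance in a bivariate normal is σ_Z²(1 − ρ²), independent of x.
Var(Z | W=5.1) = (3.2)²·(1 − (-0.17)²) = 10.24·0.9711 = 9.9441.

9.9441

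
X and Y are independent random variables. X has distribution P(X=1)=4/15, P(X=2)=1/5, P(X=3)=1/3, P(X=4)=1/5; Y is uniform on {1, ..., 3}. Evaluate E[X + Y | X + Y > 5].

P(X + Y > 5) = 11/45.
Summing (X+Y)·P(x,y) over outcomes with X + Y > 5 gives 23/15.
E[X + Y | X + Y > 5] = (23/15) / (11/45) = 69/11.

69/11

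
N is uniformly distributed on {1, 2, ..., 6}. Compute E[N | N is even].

4

Given N is even, N is equally likely to be any of {2, 4, 6}.
E[N | N is even] = (2 + 4 + 6) / 3 = 4.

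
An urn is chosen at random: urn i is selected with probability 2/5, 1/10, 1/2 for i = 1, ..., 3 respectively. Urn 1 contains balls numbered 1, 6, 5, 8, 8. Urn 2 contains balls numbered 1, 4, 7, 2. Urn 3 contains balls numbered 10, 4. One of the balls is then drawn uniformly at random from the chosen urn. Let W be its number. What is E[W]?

E[W | urn 1] = (1+6+5+8+8)/5 = 28/5.
E[W | urn 2] = (1+4+7+2)/4 = 7/2.
E[W | urn 3] = (10+4)/2 = 7.
By the law of total expectation,
E[W] = (2/5)·(28/5) + (1/10)·(7/2) + (1/2)·(7) = 609/100.

609/100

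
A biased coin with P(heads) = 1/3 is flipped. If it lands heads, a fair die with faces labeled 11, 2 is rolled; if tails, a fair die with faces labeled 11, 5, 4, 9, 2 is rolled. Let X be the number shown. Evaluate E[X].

E[X | heads] = (11+2)/2 = 13/2.
E[X | tails] = (11+5+4+9+2)/5 = 31/5.
By the law of total expectation,
E[X] = (1/3)·(13/2) + (2/3)·(31/5) = 63/10.

63/10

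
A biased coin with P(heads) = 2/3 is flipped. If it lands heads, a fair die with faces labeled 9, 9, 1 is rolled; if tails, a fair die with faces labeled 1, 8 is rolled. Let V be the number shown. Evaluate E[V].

E[V | heads] = (9+9+1)/3 = 19/3.
E[V | tails] = (1+8)/2 = 9/2.
E[V] = (2/3)·(19/3) + (1/3)·(9/2) = 103/18.

103/18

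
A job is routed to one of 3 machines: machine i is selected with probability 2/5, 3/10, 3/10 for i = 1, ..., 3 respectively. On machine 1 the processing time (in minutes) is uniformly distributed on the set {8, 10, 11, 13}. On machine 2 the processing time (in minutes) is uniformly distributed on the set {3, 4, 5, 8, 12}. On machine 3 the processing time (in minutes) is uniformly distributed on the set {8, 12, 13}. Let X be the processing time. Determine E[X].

471/50

E[X | machine 1] = (8+10+11+13)/4 = 21/2.
E[X | machine 2] = (3+4+5+8+12)/5 = 32/5.
E[X | machine 3] = (8+12+13)/3 = 11.
E[X] = (2/5)·(21/2) + (3/10)·(32/5) + (3/10)·(11) = 471/50.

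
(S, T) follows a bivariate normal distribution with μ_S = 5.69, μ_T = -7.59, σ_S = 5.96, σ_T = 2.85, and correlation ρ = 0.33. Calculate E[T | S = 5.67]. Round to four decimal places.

For a bivariate normal, E[T | S=x] = μ_T + ρ·(σ_T/σ_S)·(x − μ_S).
E[T | S=5.67] = -7.59 + (0.33)·(2.85/5.96)·(5.67 − (5.69)) = -7.59 + (0.1578)·(-0.02) = -7.5932.

-7.5932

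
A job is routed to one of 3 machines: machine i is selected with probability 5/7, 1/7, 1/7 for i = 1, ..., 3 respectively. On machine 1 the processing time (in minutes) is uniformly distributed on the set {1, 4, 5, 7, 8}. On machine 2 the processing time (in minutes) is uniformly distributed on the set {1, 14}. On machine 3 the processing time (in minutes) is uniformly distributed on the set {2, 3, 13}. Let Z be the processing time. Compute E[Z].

E[Z | machine 1] = (1+4+5+7+8)/5 = 5.
E[Z | machine 2] = (1+14)/2 = 15/2.
E[Z | machine 3] = (2+3+13)/3 = 6.
E[Z] = (5/7)·(5) + (1/7)·(15/2) + (1/7)·(6) = 11/2.

11/2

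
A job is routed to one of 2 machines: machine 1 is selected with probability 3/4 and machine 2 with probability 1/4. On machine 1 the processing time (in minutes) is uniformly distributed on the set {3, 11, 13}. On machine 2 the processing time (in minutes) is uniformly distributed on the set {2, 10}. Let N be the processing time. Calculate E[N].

33/4

E[N | machine 1] = (3+11+13)/3 = 9.
E[N | machine 2] = (2+10)/2 = 6.
E[N] = (3/4)·(9) + (1/4)·(6) = 33/4.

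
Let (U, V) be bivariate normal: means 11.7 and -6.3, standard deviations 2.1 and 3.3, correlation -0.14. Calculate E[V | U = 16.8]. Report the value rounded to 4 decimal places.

-7.4220

E[V | U=x] = μ_V + ρ(σ_V/σ_U)(x − μ_U) for jointly normal variables.
E[V | U=16.8] = -6.3 + (-0.14)·(3.3/2.1)·(16.8 − (11.7)) = -6.3 + (-0.22)·(5.1) = -7.4220.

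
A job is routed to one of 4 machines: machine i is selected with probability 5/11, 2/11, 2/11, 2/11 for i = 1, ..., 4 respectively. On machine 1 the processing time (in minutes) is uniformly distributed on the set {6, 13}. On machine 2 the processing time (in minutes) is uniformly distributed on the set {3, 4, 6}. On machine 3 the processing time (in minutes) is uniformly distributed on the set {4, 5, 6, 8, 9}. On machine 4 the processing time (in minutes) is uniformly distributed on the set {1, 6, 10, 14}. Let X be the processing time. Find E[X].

1267/165

E[X | machine 1] = (6+13)/2 = 19/2.
E[X | machine 2] = (3+4+6)/3 = 13/3.
E[X | machine 3] = (4+5+6+8+9)/5 = 32/5.
E[X | machine 4] = (1+6+10+14)/4 = 31/4.
E[X] = (5/11)·(19/2) + (2/11)·(13/3) + (2/11)·(32/5) + (2/11)·(31/4) = 1267/165.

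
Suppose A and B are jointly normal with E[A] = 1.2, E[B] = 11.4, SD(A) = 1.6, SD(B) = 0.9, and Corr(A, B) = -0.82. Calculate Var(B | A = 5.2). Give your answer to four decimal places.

The conditional variance in a bivariate normal is σ_B²(1 − ρ²), independent of x.
Var(B | A=5.2) = (0.9)²·(1 − (-0.82)²) = 0.81·0.3276 = 0.2654.

0.2654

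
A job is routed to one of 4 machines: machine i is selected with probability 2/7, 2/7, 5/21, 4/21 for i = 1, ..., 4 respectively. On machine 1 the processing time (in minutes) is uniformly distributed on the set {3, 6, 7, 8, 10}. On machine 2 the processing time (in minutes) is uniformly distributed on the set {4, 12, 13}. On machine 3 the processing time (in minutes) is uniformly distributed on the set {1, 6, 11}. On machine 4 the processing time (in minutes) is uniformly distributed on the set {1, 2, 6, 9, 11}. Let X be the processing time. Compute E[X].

E[X | machine 1] = (3+6+7+8+10)/5 = 34/5.
E[X | machine 2] = (4+12+13)/3 = 29/3.
E[X | machine 3] = (1+6+11)/3 = 6.
E[X | machine 4] = (1+2+6+9+11)/5 = 29/5.
E[X] = (2/7)·(34/5) + (2/7)·(29/3) + (5/21)·(6) + (4/21)·(29/5) = 152/21.

152/21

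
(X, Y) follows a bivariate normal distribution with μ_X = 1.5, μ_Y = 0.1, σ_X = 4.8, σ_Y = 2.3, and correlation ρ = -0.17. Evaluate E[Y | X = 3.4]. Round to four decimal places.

For a bivariate normal, E[Y | X=x] = μ_Y + ρ·(σ_Y/σ_X)·(x − μ_X).
E[Y | X=3.4] = 0.1 + (-0.17)·(2.3/4.8)·(3.4 − (1.5)) = 0.1 + (-0.081458)·(1.9) = -0.0548.

-0.0548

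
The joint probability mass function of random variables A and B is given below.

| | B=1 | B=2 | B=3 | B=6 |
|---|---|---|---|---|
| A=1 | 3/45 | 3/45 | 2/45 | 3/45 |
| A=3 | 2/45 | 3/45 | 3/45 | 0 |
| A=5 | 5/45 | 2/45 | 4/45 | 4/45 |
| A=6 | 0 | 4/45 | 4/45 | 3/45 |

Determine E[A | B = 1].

17/5

P(B = 1) = 2/9.
Σ A·P over the event = 1·(3/45) + 3·(2/45) + 5·(5/45) = 34/45.
E[A | B = 1] = (34/45) / (2/9) = 17/5.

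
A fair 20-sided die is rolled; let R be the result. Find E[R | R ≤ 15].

8

P(R ≤ 15) = 3/4.
E[R | R ≤ 15] = (6) / (3/4) = 8.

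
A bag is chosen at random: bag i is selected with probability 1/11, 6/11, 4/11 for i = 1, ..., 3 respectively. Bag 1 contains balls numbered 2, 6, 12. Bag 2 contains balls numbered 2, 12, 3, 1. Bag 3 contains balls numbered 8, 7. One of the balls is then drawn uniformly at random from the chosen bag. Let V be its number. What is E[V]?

191/33

E[V | bag 1] = (2+6+12)/3 = 20/3.
E[V | bag 2] = (2+12+3+1)/4 = 9/2.
E[V | bag 3] = (8+7)/2 = 15/2.
By the law of total expectation,
E[V] = (1/11)·(20/3) + (6/11)·(9/2) + (4/11)·(15/2) = 191/33.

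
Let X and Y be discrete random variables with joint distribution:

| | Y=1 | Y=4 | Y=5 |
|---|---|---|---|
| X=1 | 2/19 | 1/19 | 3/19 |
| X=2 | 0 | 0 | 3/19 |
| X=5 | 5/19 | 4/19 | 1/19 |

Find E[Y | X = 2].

P(X = 2) = 3/19.
Σ Y·P over the event = 5·(3/19) = 15/19.
E[Y | X = 2] = (15/19) / (3/19) = 5.

5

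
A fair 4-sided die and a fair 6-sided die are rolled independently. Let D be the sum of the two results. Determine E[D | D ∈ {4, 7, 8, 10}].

P(D ∈ {4, 7, 8, 10}) = 11/24.
Σ over the event: 4·1/8 + 7·1/6 + 8·1/8 + 10·1/24 = 37/12.
E[D | D ∈ {4, 7, 8, 10}] = (37/12) / (11/24) = 74/11.

74/11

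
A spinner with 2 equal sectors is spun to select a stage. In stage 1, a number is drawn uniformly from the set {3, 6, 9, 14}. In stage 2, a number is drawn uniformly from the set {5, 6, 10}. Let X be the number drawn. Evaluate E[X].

E[X | stage 1] = (3+6+9+14)/4 = 8.
E[X | stage 2] = (5+6+10)/3 = 7.
By the law of total expectation,
E[X] = (1/2)·(8) + (1/2)·(7) = 15/2.

15/2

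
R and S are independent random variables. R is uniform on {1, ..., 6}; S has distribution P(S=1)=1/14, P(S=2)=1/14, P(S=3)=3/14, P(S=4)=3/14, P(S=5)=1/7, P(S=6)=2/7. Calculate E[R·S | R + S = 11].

P(R + S = 11) = 1/14.
Summing RS·P(x,y) over outcomes with R + S = 11 gives 15/7.
E[R·S | R + S = 11] = (15/7) / (1/14) = 30.

30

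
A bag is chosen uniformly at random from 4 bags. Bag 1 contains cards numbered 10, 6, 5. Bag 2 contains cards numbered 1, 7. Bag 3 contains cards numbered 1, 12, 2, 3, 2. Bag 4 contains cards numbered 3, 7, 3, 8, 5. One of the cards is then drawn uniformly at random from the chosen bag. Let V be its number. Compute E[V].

101/20

E[V | bag 1] = (10+6+5)/3 = 7.
E[V | bag 2] = (1+7)/2 = 4.
E[V | bag 3] = (1+12+2+3+2)/5 = 4.
E[V | bag 4] = (3+7+3+8+5)/5 = 26/5.
E[V] = (1/4)·(7) + (1/4)·(4) + (1/4)·(4) + (1/4)·(26/5) = 101/20.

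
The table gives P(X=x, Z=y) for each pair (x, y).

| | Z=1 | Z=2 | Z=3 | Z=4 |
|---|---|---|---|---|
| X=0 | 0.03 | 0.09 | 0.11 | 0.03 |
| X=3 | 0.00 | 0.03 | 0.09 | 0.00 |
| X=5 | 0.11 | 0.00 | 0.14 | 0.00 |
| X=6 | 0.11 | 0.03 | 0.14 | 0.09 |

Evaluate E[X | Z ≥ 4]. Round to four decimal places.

P(Z ≥ 4) = 0.12.
Σ X·P over the event = 0·(0.03) + 6·(0.09) = 0.54.
E[X | Z ≥ 4] = (0.54) / (0.12) = 4.5000.

4.5000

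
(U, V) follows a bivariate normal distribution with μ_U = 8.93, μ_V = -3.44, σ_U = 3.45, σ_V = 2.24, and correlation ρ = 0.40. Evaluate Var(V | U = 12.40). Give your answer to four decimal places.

Var(V | U=x) = (1 − ρ²)·σ_V².
Var(V | U=12.40) = (2.24)²·(1 − (0.40)²) = 5.0176·0.84 = 4.2148.

4.2148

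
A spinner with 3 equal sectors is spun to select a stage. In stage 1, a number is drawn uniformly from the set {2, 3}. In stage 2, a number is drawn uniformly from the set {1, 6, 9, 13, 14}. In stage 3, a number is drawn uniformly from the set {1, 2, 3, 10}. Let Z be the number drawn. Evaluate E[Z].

E[Z | stage 1] = (2+3)/2 = 5/2.
E[Z | stage 2] = (1+6+9+13+14)/5 = 43/5.
E[Z | stage 3] = (1+2+3+10)/4 = 4.
E[Z] = (1/3)·(5/2) + (1/3)·(43/5) + (1/3)·(4) = 151/30.

151/30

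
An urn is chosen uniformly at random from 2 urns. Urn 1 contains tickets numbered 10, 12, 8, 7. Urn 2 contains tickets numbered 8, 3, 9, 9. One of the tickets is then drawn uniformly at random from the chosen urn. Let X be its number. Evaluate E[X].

33/4

E[X | urn 1] = (10+12+8+7)/4 = 37/4.
E[X | urn 2] = (8+3+9+9)/4 = 29/4.
By the law of total expectation,
E[X] = (1/2)·(37/4) + (1/2)·(29/4) = 33/4.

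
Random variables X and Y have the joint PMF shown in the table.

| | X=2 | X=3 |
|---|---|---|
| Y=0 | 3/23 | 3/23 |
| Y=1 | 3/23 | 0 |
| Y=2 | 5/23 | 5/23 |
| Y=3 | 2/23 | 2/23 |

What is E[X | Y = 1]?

P(Y = 1) = 3/23.
Σ X·P over the event = 2·(3/23) = 6/23.
E[X | Y = 1] = (6/23) / (3/23) = 2.

2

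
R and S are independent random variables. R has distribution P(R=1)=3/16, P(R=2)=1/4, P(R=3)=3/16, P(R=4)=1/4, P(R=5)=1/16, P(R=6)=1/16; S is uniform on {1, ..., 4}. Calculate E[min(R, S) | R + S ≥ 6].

41/15

P(R + S ≥ 6) = 15/32.
Summing min(R,S)·P(x,y) over outcomes with R + S ≥ 6 gives 41/32.
E[min(R, S) | R + S ≥ 6] = (41/32) / (15/32) = 41/15.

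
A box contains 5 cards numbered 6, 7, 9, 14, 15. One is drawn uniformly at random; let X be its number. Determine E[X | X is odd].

31/3

P(X is odd) = 3/5.
Σ over the event: 7·1/5 + 9·1/5 + 15·1/5 = 31/5.
E[X | X is odd] = (31/5) / (3/5) = 31/3.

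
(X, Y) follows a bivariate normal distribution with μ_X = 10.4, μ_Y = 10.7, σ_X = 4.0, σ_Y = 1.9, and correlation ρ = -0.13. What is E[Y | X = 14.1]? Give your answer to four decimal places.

10.4715

E[Y | X=x] = μ_Y + ρ(σ_Y/σ_X)(x − μ_X) for jointly normal variables.
E[Y | X=14.1] = 10.7 + (-0.13)·(1.9/4.0)·(14.1 − (10.4)) = 10.7 + (-0.06175)·(3.7) = 10.4715.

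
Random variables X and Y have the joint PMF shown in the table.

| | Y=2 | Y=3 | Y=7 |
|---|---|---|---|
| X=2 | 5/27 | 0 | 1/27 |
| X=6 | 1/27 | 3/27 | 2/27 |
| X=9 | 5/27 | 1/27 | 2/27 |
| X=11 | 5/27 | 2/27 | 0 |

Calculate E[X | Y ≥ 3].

P(Y ≥ 3) = 11/27.
Σ X·P over the event = 2·(1/27) + 6·(3/27) + 6·(2/27) + 9·(1/27) + 9·(2/27) + 11·(2/27) = 3.
E[X | Y ≥ 3] = (3) / (11/27) = 81/11.

81/11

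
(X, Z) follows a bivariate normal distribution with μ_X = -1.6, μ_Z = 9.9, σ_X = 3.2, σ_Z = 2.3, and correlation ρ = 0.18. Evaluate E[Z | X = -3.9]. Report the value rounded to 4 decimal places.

9.6024

E[Z | X=x] = μ_Z + ρ(σ_Z/σ_X)(x − μ_X) for jointly normal variables.
E[Z | X=-3.9] = 9.9 + (0.18)·(2.3/3.2)·(-3.9 − (-1.6)) = 9.9 + (0.12937)·(-2.3) = 9.6024.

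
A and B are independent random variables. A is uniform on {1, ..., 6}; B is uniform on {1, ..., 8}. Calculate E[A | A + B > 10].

5

P(A + B > 10) = 5/24.
Summing A·P(x,y) over outcomes with A + B > 10 gives 25/24.
E[A | A + B > 10] = (25/24) / (5/24) = 5.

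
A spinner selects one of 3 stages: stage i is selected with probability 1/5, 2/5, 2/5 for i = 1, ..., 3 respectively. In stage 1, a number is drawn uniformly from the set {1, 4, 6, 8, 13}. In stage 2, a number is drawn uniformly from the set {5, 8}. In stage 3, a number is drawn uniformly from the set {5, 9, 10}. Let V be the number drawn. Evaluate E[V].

177/25

E[V | stage 1] = (1+4+6+8+13)/5 = 32/5.
E[V | stage 2] = (5+8)/2 = 13/2.
E[V | stage 3] = (5+9+10)/3 = 8.
By the law of total expectation,
E[V] = (1/5)·(32/5) + (2/5)·(13/2) + (2/5)·(8) = 177/25.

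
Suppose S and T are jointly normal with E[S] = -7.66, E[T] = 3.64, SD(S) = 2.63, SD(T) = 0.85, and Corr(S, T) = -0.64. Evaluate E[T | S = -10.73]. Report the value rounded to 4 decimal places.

E[T | S=x] = μ_T + ρ(σ_T/σ_S)(x − μ_S) for jointly normal variables.
E[T | S=-10.73] = 3.64 + (-0.64)·(0.85/2.63)·(-10.73 − (-7.66)) = 3.64 + (-0.20684)·(-3.07) = 4.2750.

4.2750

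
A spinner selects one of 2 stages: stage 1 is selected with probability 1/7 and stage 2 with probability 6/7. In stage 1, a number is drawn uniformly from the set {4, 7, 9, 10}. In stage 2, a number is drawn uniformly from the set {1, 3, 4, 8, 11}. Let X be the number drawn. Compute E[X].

E[X | stage 1] = (4+7+9+10)/4 = 15/2.
E[X | stage 2] = (1+3+4+8+11)/5 = 27/5.
By the law of total expectation,
E[X] = (1/7)·(15/2) + (6/7)·(27/5) = 57/10.

57/10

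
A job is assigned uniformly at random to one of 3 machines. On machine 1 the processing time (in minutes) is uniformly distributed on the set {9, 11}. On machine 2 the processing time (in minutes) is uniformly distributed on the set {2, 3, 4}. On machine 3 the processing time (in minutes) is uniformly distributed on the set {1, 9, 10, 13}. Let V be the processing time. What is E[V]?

85/12

E[V | machine 1] = (9+11)/2 = 10.
E[V | machine 2] = (2+3+4)/3 = 3.
E[V | machine 3] = (1+9+10+13)/4 = 33/4.
E[V] = (1/3)·(10) + (1/3)·(3) + (1/3)·(33/4) = 85/12.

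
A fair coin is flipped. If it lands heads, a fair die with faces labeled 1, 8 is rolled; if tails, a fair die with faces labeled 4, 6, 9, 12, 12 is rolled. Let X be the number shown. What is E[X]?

E[X | heads] = (1+8)/2 = 9/2.
E[X | tails] = (4+6+9+12+12)/5 = 43/5.
By the law of total expectation,
E[X] = (1/2)·(9/2) + (1/2)·(43/5) = 131/20.

131/20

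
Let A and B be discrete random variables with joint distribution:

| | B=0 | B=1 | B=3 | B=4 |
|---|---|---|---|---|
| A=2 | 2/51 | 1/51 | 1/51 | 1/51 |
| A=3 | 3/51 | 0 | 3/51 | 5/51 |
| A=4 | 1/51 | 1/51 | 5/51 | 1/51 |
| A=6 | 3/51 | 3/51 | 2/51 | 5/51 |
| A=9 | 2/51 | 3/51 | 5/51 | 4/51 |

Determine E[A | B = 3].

P(B = 3) = 16/51.
Σ A·P over the event = 2·(1/51) + 3·(3/51) + 4·(5/51) + 6·(2/51) + 9·(5/51) = 88/51.
E[A | B = 3] = (88/51) / (16/51) = 11/2.

11/2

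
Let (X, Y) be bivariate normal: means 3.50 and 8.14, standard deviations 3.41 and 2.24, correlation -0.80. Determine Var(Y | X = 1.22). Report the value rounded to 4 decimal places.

Var(Y | X=x) = (1 − ρ²)·σ_Y².
Var(Y | X=1.22) = (2.24)²·(1 − (-0.80)²) = 5.0176·0.36 = 1.8063.

1.8063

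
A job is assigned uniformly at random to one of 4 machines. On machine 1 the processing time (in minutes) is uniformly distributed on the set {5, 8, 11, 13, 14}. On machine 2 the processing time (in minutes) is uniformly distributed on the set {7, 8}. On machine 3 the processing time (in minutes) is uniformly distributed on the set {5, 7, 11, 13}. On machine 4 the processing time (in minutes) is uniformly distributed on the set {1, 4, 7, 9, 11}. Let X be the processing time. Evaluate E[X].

331/40

E[X | machine 1] = (5+8+11+13+14)/5 = 51/5.
E[X | machine 2] = (7+8)/2 = 15/2.
E[X | machine 3] = (5+7+11+13)/4 = 9.
E[X | machine 4] = (1+4+7+9+11)/5 = 32/5.
By the law of total expectation,
E[X] = (1/4)·(51/5) + (1/4)·(15/2) + (1/4)·(9) + (1/4)·(32/5) = 331/40.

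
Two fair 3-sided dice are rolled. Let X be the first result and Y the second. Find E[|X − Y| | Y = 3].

1

P(Y = 3) = 1/3.
Summing |X−Y|·P(x,y) over outcomes with Y = 3 gives 1/3.
E[|X − Y| | Y = 3] = (1/3) / (1/3) = 1.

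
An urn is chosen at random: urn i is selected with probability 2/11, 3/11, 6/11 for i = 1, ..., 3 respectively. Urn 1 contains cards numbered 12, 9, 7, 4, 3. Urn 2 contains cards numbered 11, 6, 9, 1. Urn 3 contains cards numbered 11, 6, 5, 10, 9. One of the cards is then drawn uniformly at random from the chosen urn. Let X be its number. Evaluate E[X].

E[X | urn 1] = (12+9+7+4+3)/5 = 7.
E[X | urn 2] = (11+6+9+1)/4 = 27/4.
E[X | urn 3] = (11+6+5+10+9)/5 = 41/5.
E[X] = (2/11)·(7) + (3/11)·(27/4) + (6/11)·(41/5) = 1669/220.

1669/220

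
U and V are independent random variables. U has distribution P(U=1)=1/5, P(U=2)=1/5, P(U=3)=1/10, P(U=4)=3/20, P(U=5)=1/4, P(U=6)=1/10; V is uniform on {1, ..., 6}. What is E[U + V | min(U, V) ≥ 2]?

127/16

P(min(U, V) ≥ 2) = 2/3.
Summing (U+V)·P(x,y) over outcomes with min(U, V) ≥ 2 gives 127/24.
E[U + V | min(U, V) ≥ 2] = (127/24) / (2/3) = 127/16.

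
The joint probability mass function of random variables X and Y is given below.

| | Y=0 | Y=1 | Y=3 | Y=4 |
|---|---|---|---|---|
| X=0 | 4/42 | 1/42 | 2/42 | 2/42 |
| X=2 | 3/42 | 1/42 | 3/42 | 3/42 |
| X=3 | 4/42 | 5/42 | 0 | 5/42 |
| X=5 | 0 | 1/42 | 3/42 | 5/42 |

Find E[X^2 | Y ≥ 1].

P(Y ≥ 1) = 31/42.
Summing X^2·P(X=x,Y=y) over the conditioning event gives 49/6.
E[X^2 | Y ≥ 1] = (49/6) / (31/42) = 343/31.

343/31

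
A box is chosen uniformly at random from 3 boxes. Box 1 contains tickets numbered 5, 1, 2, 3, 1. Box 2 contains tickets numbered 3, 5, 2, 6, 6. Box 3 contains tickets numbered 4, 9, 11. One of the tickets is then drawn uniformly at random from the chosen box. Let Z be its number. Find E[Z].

E[Z | box 1] = (5+1+2+3+1)/5 = 12/5.
E[Z | box 2] = (3+5+2+6+6)/5 = 22/5.
E[Z | box 3] = (4+9+11)/3 = 8.
E[Z] = (1/3)·(12/5) + (1/3)·(22/5) + (1/3)·(8) = 74/15.

74/15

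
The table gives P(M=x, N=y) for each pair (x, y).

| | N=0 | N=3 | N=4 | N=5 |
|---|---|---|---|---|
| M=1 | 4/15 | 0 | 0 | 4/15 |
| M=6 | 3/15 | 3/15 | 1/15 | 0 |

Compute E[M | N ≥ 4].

P(N ≥ 4) = 1/3.
Σ M·P over the event = 1·(4/15) + 6·(1/15) = 2/3.
E[M | N ≥ 4] = (2/3) / (1/3) = 2.

2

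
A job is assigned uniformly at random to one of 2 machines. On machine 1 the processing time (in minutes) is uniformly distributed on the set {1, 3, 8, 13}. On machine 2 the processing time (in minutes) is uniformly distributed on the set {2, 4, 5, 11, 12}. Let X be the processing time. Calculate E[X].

E[X | machine 1] = (1+3+8+13)/4 = 25/4.
E[X | machine 2] = (2+4+5+11+12)/5 = 34/5.
By the law of total expectation,
E[X] = (1/2)·(25/4) + (1/2)·(34/5) = 261/40.

261/40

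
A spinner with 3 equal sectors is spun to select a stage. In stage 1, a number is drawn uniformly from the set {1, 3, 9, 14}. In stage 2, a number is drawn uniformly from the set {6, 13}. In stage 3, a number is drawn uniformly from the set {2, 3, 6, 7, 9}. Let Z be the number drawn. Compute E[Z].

E[Z | stage 1] = (1+3+9+14)/4 = 27/4.
E[Z | stage 2] = (6+13)/2 = 19/2.
E[Z | stage 3] = (2+3+6+7+9)/5 = 27/5.
By the law of total expectation,
E[Z] = (1/3)·(27/4) + (1/3)·(19/2) + (1/3)·(27/5) = 433/60.

433/60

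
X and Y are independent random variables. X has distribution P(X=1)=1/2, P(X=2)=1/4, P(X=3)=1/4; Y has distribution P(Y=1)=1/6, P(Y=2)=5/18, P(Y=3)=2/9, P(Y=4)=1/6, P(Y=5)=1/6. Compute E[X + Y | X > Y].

P(X > Y) = 11/72.
Summing (X+Y)·P(x,y) over outcomes with X > Y gives 23/36.
E[X + Y | X > Y] = (23/36) / (11/72) = 46/11.

46/11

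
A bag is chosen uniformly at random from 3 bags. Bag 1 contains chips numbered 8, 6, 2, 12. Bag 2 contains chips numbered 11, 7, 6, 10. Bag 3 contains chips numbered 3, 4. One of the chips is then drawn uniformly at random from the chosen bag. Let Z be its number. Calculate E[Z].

19/3

E[Z | bag 1] = (8+6+2+12)/4 = 7.
E[Z | bag 2] = (11+7+6+10)/4 = 17/2.
E[Z | bag 3] = (3+4)/2 = 7/2.
E[Z] = (1/3)·(7) + (1/3)·(17/2) + (1/3)·(7/2) = 19/3.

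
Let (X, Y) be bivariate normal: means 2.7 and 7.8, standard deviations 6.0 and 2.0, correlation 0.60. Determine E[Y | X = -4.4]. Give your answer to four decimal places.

The regression of Y on X has slope ρ·σ_Y/σ_X and passes through (μ_X, μ_Y).
E[Y | X=-4.4] = 7.8 + (0.60)·(2.0/6.0)·(-4.4 − (2.7)) = 7.8 + (0.2)·(-7.1) = 6.3800.

6.3800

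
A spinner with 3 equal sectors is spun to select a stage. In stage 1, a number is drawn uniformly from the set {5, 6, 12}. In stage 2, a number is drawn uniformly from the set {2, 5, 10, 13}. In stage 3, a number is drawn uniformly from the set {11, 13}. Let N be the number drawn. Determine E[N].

163/18

E[N | stage 1] = (5+6+12)/3 = 23/3.
E[N | stage 2] = (2+5+10+13)/4 = 15/2.
E[N | stage 3] = (11+13)/2 = 12.
E[N] = (1/3)·(23/3) + (1/3)·(15/2) + (1/3)·(12) = 163/18.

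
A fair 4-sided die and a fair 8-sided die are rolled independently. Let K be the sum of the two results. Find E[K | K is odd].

P(K is odd) = 1/2.
Σ over the event: 3·1/16 + 5·1/8 + 7·1/8 + 9·1/8 + 11·1/16 = 7/2.
E[K | K is odd] = (7/2) / (1/2) = 7.

7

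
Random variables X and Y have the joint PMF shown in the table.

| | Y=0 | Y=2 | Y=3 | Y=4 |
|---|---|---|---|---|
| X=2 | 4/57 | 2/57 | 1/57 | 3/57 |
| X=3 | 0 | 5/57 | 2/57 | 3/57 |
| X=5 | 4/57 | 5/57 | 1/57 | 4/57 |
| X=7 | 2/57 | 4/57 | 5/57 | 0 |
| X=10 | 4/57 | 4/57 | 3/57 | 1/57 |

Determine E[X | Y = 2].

28/5

P(Y = 2) = 20/57.
Σ X·P over the event = 2·(2/57) + 3·(5/57) + 5·(5/57) + 7·(4/57) + 10·(4/57) = 112/57.
E[X | Y = 2] = (112/57) / (20/57) = 28/5.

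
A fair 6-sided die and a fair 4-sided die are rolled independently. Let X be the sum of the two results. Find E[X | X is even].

P(X is even) = 1/2.
Σ over the event: 2·1/24 + 4·1/8 + 6·1/6 + 8·1/8 + 10·1/24 = 3.
E[X | X is even] = (3) / (1/2) = 6.

6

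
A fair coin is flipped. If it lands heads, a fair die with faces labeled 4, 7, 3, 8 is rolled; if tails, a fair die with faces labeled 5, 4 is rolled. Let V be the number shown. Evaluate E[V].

E[V | heads] = (4+7+3+8)/4 = 11/2.
E[V | tails] = (5+4)/2 = 9/2.
By the law of total expectation,
E[V] = (1/2)·(11/2) + (1/2)·(9/2) = 5.

5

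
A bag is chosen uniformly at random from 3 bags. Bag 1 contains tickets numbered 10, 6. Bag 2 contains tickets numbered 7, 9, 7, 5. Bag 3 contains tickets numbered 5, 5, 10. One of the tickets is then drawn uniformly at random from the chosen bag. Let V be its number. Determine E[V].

65/9

E[V | bag 1] = (10+6)/2 = 8.
E[V | bag 2] = (7+9+7+5)/4 = 7.
E[V | bag 3] = (5+5+10)/3 = 20/3.
E[V] = (1/3)·(8) + (1/3)·(7) + (1/3)·(20/3) = 65/9.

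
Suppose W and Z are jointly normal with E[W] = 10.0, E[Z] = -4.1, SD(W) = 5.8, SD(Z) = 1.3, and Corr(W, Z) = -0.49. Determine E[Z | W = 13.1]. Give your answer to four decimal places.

-4.4405

For a bivariate normal, E[Z | W=x] = μ_Z + ρ·(σ_Z/σ_W)·(x − μ_W).
E[Z | W=13.1] = -4.1 + (-0.49)·(1.3/5.8)·(13.1 − (10.0)) = -4.1 + (-0.10983)·(3.1) = -4.4405.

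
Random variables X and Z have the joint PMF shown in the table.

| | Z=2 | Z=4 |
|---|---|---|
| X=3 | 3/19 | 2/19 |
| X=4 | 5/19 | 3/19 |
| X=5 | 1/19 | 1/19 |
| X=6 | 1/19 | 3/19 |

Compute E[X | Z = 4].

P(Z = 4) = 9/19.
Σ X·P over the event = 3·(2/19) + 4·(3/19) + 5·(1/19) + 6·(3/19) = 41/19.
E[X | Z = 4] = (41/19) / (9/19) = 41/9.

41/9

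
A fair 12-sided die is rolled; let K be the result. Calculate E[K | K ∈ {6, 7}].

P(K ∈ {6, 7}) = 1/6.
Σ over the event: 6·1/12 + 7·1/12 = 13/12.
E[K | K ∈ {6, 7}] = (13/12) / (1/6) = 13/2.

13/2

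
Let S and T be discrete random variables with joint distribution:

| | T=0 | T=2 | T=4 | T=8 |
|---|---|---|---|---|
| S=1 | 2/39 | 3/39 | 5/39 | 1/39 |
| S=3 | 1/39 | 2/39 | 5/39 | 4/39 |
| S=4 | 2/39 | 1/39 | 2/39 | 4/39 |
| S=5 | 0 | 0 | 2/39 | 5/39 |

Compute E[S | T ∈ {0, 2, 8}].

16/5

P(T ∈ {0, 2, 8}) = 25/39.
Summing S·P(S=x,T=y) over the conditioning event gives 80/39.
E[S | T ∈ {0, 2, 8}] = (80/39) / (25/39) = 16/5.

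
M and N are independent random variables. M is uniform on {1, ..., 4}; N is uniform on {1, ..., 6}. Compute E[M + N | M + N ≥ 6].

52/7

P(M + N ≥ 6) = 7/12.
Summing (M+N)·P(x,y) over outcomes with M + N ≥ 6 gives 13/3.
E[M + N | M + N ≥ 6] = (13/3) / (7/12) = 52/7.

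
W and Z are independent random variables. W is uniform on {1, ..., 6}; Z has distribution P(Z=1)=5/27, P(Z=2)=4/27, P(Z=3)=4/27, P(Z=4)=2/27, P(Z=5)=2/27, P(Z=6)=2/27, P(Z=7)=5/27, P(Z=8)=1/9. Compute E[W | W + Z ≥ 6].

P(W + Z ≥ 6) = 20/27.
Summing W·P(x,y) over outcomes with W + Z ≥ 6 gives 479/162.
E[W | W + Z ≥ 6] = (479/162) / (20/27) = 479/120.

479/120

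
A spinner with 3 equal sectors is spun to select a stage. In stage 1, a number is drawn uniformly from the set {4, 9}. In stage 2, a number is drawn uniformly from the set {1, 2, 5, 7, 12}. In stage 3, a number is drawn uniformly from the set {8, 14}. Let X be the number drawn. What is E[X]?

E[X | stage 1] = (4+9)/2 = 13/2.
E[X | stage 2] = (1+2+5+7+12)/5 = 27/5.
E[X | stage 3] = (8+14)/2 = 11.
E[X] = (1/3)·(13/2) + (1/3)·(27/5) + (1/3)·(11) = 229/30.

229/30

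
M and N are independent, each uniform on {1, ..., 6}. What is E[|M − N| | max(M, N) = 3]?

Outcomes with max(M, N) = 3: (1,3), (2,3), (3,1), (3,2), (3,3), each with probability 1/36.
E[|M − N| | max(M, N) = 3] = (2 + 1 + 2 + 1 + 0) / 5 = 6/5.

6/5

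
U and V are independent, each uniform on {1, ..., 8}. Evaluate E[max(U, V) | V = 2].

P(V = 2) = 1/8.
Summing max(U,V)·P(x,y) over outcomes with V = 2 gives 37/64.
E[max(U, V) | V = 2] = (37/64) / (1/8) = 37/8.

37/8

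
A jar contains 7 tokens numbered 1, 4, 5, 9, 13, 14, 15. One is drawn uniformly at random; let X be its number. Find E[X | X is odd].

P(X is odd) = 5/7.
Σ over the event: 1·1/7 + 5·1/7 + 9·1/7 + 13·1/7 + 15·1/7 = 43/7.
E[X | X is odd] = (43/7) / (5/7) = 43/5.

43/5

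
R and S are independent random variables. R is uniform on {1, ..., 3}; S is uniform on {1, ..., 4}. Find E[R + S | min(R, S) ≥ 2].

Outcomes with min(R, S) ≥ 2: (2,2), (2,3), (2,4), (3,2), (3,3), (3,4), each with probability 1/12.
E[R + S | min(R, S) ≥ 2] = (4 + 5 + 6 + 5 + 6 + 7) / 6 = 11/2.

11/2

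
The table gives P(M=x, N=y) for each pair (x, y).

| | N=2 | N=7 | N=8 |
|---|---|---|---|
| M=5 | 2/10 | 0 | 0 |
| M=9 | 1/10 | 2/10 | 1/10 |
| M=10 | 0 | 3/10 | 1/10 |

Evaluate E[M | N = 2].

P(N = 2) = 3/10.
Σ M·P over the event = 5·(2/10) + 9·(1/10) = 19/10.
E[M | N = 2] = (19/10) / (3/10) = 19/3.

19/3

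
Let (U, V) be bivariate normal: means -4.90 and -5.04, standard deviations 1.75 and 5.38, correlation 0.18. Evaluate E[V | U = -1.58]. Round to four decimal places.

The regression of V on U has slope ρ·σ_V/σ_U and passes through (μ_U, μ_V).
E[V | U=-1.58] = -5.04 + (0.18)·(5.38/1.75)·(-1.58 − (-4.90)) = -5.04 + (0.55337)·(3.32) = -3.2028.

-3.2028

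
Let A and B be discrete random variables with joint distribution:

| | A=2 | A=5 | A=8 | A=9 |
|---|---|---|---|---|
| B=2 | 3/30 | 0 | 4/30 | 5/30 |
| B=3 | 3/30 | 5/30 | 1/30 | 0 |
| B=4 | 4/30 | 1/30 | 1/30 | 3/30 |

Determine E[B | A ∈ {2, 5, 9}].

3

P(A ∈ {2, 5, 9}) = 4/5.
Summing B·P(A=x,B=y) over the conditioning event gives 12/5.
E[B | A ∈ {2, 5, 9}] = (12/5) / (4/5) = 3.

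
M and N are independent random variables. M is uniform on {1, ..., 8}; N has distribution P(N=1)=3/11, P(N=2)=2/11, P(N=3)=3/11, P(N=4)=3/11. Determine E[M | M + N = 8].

P(M + N = 8) = 1/8.
Summing M·P(x,y) over outcomes with M + N = 8 gives 15/22.
E[M | M + N = 8] = (15/22) / (1/8) = 60/11.

60/11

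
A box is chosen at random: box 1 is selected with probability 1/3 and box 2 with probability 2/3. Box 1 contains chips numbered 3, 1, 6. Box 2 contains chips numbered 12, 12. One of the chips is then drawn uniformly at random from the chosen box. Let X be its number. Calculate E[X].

E[X | box 1] = (3+1+6)/3 = 10/3.
E[X | box 2] = (12+12)/2 = 12.
E[X] = (1/3)·(10/3) + (2/3)·(12) = 82/9.

82/9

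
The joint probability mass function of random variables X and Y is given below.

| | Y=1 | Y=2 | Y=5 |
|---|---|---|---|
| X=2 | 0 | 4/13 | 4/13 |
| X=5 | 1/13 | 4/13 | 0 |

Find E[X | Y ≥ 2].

P(Y ≥ 2) = 12/13.
Σ X·P over the event = 2·(4/13) + 2·(4/13) + 5·(4/13) = 36/13.
E[X | Y ≥ 2] = (36/13) / (12/13) = 3.

3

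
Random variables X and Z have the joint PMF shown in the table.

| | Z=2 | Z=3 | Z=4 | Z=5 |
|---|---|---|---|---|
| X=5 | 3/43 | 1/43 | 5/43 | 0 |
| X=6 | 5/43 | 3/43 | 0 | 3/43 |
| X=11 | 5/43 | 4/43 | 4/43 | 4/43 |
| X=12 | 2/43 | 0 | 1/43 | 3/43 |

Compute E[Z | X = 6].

34/11

P(X = 6) = 11/43.
Σ Z·P over the event = 2·(5/43) + 3·(3/43) + 5·(3/43) = 34/43.
E[Z | X = 6] = (34/43) / (11/43) = 34/11.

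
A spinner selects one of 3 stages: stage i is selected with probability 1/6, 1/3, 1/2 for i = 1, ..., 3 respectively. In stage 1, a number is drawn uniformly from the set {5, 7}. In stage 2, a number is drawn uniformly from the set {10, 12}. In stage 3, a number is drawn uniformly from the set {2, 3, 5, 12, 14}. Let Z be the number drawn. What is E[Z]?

E[Z | stage 1] = (5+7)/2 = 6.
E[Z | stage 2] = (10+12)/2 = 11.
E[Z | stage 3] = (2+3+5+12+14)/5 = 36/5.
E[Z] = (1/6)·(6) + (1/3)·(11) + (1/2)·(36/5) = 124/15.

124/15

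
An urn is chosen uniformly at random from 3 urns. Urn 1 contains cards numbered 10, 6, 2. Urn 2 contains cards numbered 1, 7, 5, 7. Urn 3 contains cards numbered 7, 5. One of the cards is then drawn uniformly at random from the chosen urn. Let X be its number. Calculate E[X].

E[X | urn 1] = (10+6+2)/3 = 6.
E[X | urn 2] = (1+7+5+7)/4 = 5.
E[X | urn 3] = (7+5)/2 = 6.
By the law of total expectation,
E[X] = (1/3)·(6) + (1/3)·(5) + (1/3)·(6) = 17/3.

17/3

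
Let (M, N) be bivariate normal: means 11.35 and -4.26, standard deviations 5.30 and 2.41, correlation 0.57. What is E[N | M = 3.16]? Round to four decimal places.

-6.3828

E[N | M=x] = μ_N + ρ(σ_N/σ_M)(x − μ_M) for jointly normal variables.
E[N | M=3.16] = -4.26 + (0.57)·(2.41/5.30)·(3.16 − (11.35)) = -4.26 + (0.25919)·(-8.19) = -6.3828.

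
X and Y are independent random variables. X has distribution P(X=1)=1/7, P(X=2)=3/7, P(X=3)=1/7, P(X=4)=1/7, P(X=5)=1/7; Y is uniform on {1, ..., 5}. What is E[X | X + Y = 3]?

7/4

P(X + Y = 3) = 4/35.
Summing X·P(x,y) over outcomes with X + Y = 3 gives 1/5.
E[X | X + Y = 3] = (1/5) / (4/35) = 7/4.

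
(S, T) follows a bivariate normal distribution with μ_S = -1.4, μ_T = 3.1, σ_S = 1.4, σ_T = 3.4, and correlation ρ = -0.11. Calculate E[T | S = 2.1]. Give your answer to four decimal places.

For a bivariate normal, E[T | S=x] = μ_T + ρ·(σ_T/σ_S)·(x − μ_S).
E[T | S=2.1] = 3.1 + (-0.11)·(3.4/1.4)·(2.1 − (-1.4)) = 3.1 + (-0.26714)·(3.5) = 2.1650.

2.1650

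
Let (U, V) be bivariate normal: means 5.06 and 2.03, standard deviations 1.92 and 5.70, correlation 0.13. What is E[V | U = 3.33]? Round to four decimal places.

1.3623

For a bivariate normal, E[V | U=x] = μ_V + ρ·(σ_V/σ_U)·(x − μ_U).
E[V | U=3.33] = 2.03 + (0.13)·(5.70/1.92)·(3.33 − (5.06)) = 2.03 + (0.38594)·(-1.73) = 1.3623.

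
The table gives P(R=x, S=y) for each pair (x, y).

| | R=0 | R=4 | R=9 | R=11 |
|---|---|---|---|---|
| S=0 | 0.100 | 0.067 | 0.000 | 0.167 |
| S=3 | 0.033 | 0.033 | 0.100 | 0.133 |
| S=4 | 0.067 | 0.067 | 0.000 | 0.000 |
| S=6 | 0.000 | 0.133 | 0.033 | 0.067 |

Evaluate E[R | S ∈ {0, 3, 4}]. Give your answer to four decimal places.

6.3468

P(S ∈ {0, 3, 4}) = 0.767.
Summing R·P(R=x,S=y) over the conditioning event gives 4.868.
E[R | S ∈ {0, 3, 4}] = (4.868) / (0.767) = 6.3468.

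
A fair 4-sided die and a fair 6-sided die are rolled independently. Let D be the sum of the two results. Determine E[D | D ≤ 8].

P(D ≤ 8) = 7/8.
Σ over the event: 2·1/24 + 3·1/12 + 4·1/8 + 5·1/6 + 6·1/6 + 7·1/6 + 8·1/8 = 29/6.
E[D | D ≤ 8] = (29/6) / (7/8) = 116/21.

116/21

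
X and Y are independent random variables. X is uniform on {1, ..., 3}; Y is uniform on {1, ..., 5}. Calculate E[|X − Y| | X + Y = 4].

Outcomes with X + Y = 4: (1,3), (2,2), (3,1), each with probability 1/15.
E[|X − Y| | X + Y = 4] = (2 + 0 + 2) / 3 = 4/3.

4/3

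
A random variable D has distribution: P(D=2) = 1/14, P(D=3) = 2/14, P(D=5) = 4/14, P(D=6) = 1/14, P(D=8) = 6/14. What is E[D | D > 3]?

74/11

P(D > 3) = 11/14.
Σ over the event: 5·2/7 + 6·1/14 + 8·3/7 = 37/7.
E[D | D > 3] = (37/7) / (11/14) = 74/11.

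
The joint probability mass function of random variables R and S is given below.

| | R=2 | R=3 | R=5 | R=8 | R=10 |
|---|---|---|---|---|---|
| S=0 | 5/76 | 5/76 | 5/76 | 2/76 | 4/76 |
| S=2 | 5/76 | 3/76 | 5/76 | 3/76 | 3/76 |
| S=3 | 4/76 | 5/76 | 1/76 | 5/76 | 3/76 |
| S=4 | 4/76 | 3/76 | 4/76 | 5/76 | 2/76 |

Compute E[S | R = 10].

23/12

P(R = 10) = 3/19.
Σ S·P over the event = 0·(4/76) + 2·(3/76) + 3·(3/76) + 4·(2/76) = 23/76.
E[S | R = 10] = (23/76) / (3/19) = 23/12.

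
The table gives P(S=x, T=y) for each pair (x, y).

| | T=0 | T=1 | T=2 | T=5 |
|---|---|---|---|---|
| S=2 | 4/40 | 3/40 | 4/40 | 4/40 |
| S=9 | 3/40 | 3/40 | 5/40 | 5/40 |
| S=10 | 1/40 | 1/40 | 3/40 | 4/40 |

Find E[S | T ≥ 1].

219/32

P(T ≥ 1) = 4/5.
Summing S·P(S=x,T=y) over the conditioning event gives 219/40.
E[S | T ≥ 1] = (219/40) / (4/5) = 219/32.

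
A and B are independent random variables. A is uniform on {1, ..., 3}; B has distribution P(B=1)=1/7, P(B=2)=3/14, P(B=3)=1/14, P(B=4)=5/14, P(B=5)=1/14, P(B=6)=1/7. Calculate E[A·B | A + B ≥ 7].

P(A + B ≥ 7) = 13/42.
Summing AB·P(x,y) over outcomes with A + B ≥ 7 gives 157/42.
E[A·B | A + B ≥ 7] = (157/42) / (13/42) = 157/13.

157/13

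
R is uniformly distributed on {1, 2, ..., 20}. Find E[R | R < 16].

P(R < 16) = 3/4.
E[R | R < 16] = (6) / (3/4) = 8.

8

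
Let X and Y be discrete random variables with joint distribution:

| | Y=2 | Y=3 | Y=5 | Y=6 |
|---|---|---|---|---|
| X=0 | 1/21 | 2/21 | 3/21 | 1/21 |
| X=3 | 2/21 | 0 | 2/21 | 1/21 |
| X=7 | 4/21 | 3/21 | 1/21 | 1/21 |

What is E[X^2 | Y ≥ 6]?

P(Y ≥ 6) = 1/7.
Σ X^2·P over the event = 0·(1/21) + 9·(1/21) + 49·(1/21) = 58/21.
E[X^2 | Y ≥ 6] = (58/21) / (1/7) = 58/3.

58/3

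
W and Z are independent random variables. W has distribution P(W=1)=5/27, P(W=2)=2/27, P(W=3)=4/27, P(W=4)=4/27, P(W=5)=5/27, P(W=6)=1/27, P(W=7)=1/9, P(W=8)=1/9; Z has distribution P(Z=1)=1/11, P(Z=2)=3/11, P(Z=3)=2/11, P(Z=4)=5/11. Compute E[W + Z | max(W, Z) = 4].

211/33

P(max(W, Z) = 4) = 1/3.
Summing (W+Z)·P(x,y) over outcomes with max(W, Z) = 4 gives 211/99.
E[W + Z | max(W, Z) = 4] = (211/99) / (1/3) = 211/33.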